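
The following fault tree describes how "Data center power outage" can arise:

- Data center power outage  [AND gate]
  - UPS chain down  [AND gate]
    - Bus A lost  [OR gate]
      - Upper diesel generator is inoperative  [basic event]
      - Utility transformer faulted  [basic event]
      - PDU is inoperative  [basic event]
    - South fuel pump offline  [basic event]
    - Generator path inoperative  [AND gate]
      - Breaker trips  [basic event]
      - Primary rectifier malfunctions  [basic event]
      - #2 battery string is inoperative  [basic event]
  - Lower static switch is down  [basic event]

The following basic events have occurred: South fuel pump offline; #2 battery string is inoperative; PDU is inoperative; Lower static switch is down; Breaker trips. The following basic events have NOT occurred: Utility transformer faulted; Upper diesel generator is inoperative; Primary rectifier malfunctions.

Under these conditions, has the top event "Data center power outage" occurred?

No

Bus A lost [OR]: Upper diesel generator is inoperative=not, Utility transformer faulted=not, PDU is inoperative=occurs → at least one input occurs → occurs.
Generator path inoperative [AND]: Breaker trips=occurs, Primary rectifier malfunctions=not, #2 battery string is inoperative=occurs → not all inputs occur → does not occur.
UPS chain down [AND]: Bus A lost=occurs, South fuel pump offline=occurs, Generator path inoperative=not → not all inputs occur → does not occur.
Data center power outage [AND]: UPS chain down=not, Lower static switch is down=occurs → not all inputs occur → does not occur.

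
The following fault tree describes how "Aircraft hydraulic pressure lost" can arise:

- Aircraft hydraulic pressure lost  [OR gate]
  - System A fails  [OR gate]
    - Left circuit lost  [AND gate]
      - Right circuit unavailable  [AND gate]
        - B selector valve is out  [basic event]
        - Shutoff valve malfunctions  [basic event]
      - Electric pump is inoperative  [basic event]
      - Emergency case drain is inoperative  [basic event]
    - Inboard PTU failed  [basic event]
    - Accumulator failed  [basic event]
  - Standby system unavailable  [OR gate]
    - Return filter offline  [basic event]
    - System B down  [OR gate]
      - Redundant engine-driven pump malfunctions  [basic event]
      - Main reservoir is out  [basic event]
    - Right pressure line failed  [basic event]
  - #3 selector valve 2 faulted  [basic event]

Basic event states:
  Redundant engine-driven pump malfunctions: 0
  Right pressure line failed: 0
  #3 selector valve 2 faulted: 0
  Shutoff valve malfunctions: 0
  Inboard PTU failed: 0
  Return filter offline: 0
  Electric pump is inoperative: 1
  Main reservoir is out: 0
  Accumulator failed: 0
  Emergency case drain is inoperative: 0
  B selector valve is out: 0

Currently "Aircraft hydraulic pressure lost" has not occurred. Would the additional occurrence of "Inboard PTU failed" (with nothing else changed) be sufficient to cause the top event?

Yes

Counterfactual: set "Inboard PTU failed" to occurred.
Right circuit unavailable [AND]: B selector valve is out=not, Shutoff valve malfunctions=not → not all inputs occur → does not occur.
Left circuit lost [AND]: Right circuit unavailable=not, Electric pump is inoperative=occurs, Emergency case drain is inoperative=not → not all inputs occur → does not occur.
System A fails [OR]: Left circuit lost=not, Inboard PTU failed=occurs, Accumulator failed=not → at least one input occurs → occurs.
System B down [OR]: Redundant engine-driven pump malfunctions=not, Main reservoir is out=not → no input occurs → does not occur.
Standby system unavailable [OR]: Return filter offline=not, System B down=not, Right pressure line failed=not → no input occurs → does not occur.
Aircraft hydraulic pressure lost [OR]: System A fails=occurs, Standby system unavailable=not, #3 selector valve 2 faulted=not → at least one input occurs → occurs.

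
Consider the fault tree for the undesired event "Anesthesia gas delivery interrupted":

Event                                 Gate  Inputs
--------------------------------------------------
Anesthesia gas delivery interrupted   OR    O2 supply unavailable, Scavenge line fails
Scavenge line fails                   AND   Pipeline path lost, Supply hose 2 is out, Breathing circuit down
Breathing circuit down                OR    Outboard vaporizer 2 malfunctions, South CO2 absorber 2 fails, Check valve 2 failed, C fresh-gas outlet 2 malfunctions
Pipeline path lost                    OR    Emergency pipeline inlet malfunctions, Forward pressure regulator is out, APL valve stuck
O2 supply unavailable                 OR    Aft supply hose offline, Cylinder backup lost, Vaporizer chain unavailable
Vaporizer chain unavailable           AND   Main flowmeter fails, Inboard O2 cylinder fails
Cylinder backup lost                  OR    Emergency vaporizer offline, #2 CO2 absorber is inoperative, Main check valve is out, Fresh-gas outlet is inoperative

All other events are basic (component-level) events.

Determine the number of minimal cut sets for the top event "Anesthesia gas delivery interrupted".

18

Cylinder backup lost [OR]: union of children's cut sets → 4 cut set(s).
Vaporizer chain unavailable [AND]: one cut set from each child combined → 1 × 1 = 1 cut set(s).
O2 supply unavailable [OR]: union of children's cut sets → 6 cut set(s).
Pipeline path lost [OR]: union of children's cut sets → 3 cut set(s).
Breathing circuit down [OR]: union of children's cut sets → 4 cut set(s).
Scavenge line fails [AND]: one cut set from each child combined → 3 × 1 × 4 = 12 cut set(s).
Anesthesia gas delivery interrupted [OR]: union of children's cut sets → 18 cut set(s).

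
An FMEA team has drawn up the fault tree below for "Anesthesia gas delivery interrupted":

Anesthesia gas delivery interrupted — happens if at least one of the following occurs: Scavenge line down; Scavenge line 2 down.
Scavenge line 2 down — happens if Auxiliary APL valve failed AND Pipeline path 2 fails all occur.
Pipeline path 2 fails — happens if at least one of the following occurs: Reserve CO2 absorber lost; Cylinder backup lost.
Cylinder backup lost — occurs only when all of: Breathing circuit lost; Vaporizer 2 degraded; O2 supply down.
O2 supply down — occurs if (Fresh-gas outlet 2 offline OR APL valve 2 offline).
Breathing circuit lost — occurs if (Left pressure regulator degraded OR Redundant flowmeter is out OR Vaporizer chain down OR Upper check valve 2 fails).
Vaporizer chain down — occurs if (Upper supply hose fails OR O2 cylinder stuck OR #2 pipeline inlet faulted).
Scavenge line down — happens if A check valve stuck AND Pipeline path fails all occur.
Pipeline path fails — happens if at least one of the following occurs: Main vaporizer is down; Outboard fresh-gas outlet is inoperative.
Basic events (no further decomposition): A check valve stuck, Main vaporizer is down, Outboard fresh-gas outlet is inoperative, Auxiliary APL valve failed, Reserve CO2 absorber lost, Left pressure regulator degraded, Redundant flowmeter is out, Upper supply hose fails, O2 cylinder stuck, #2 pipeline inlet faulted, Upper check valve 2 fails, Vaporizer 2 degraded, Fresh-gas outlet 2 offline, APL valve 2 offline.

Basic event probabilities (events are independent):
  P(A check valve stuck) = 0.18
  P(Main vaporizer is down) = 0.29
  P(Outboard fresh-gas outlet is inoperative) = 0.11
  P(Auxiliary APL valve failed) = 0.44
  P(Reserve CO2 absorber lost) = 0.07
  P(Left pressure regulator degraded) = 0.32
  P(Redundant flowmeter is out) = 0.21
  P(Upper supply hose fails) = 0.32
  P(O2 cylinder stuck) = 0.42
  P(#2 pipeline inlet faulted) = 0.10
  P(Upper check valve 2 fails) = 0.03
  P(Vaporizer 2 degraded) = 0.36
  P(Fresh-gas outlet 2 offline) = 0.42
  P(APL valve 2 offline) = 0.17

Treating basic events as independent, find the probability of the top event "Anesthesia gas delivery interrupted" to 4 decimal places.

0.1532

P(Pipeline path fails) [OR] = 1 − (1−0.29) × (1−0.11) = 0.368100
P(Scavenge line down) [AND] = 0.18 × 0.368100 = 0.066258
P(Vaporizer chain down) [OR] = 1 − (1−0.32) × (1−0.42) × (1−0.10) = 0.645040
P(Breathing circuit lost) [OR] = 1 − (1−0.32) × (1−0.21) × (1−0.645040) × (1−0.03) = 0.815036
P(O2 supply down) [OR] = 1 − (1−0.42) × (1−0.17) = 0.518600
P(Cylinder backup lost) [AND] = 0.815036 × 0.36 × 0.518600 = 0.152164
P(Pipeline path 2 fails) [OR] = 1 − (1−0.07) × (1−0.152164) = 0.211513
P(Scavenge line 2 down) [AND] = 0.44 × 0.211513 = 0.093066
P(Anesthesia gas delivery interrupted) [OR] = 1 − (1−0.066258) × (1−0.093066) = 0.153158
Rounded to 4 decimal places: P(Anesthesia gas delivery interrupted) ≈ 0.1532.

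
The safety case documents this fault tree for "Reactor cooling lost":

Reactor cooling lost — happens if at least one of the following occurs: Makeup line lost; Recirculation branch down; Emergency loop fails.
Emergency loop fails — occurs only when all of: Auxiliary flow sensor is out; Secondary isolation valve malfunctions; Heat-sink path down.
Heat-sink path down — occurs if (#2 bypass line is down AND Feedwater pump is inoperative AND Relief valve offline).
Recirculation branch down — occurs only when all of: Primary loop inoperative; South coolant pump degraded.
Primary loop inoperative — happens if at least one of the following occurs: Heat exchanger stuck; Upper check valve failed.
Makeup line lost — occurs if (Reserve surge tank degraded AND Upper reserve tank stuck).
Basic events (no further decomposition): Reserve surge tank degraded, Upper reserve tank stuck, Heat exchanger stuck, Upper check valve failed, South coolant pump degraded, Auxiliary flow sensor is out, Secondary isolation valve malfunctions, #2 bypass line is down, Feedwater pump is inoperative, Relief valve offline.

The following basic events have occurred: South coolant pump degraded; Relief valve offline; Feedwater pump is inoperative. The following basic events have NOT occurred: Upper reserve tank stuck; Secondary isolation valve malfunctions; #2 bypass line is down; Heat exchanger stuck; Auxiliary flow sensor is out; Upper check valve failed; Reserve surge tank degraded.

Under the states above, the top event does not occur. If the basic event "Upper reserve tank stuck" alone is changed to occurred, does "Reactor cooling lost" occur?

No

Counterfactual: set "Upper reserve tank stuck" to occurred.
Makeup line lost [AND]: Reserve surge tank degraded=not, Upper reserve tank stuck=occurs → not all inputs occur → does not occur.
Primary loop inoperative [OR]: Heat exchanger stuck=not, Upper check valve failed=not → no input occurs → does not occur.
Recirculation branch down [AND]: Primary loop inoperative=not, South coolant pump degraded=occurs → not all inputs occur → does not occur.
Heat-sink path down [AND]: #2 bypass line is down=not, Feedwater pump is inoperative=occurs, Relief valve offline=occurs → not all inputs occur → does not occur.
Emergency loop fails [AND]: Auxiliary flow sensor is out=not, Secondary isolation valve malfunctions=not, Heat-sink path down=not → not all inputs occur → does not occur.
Reactor cooling lost [OR]: Makeup line lost=not, Recirculation branch down=not, Emergency loop fails=not → no input occurs → does not occur.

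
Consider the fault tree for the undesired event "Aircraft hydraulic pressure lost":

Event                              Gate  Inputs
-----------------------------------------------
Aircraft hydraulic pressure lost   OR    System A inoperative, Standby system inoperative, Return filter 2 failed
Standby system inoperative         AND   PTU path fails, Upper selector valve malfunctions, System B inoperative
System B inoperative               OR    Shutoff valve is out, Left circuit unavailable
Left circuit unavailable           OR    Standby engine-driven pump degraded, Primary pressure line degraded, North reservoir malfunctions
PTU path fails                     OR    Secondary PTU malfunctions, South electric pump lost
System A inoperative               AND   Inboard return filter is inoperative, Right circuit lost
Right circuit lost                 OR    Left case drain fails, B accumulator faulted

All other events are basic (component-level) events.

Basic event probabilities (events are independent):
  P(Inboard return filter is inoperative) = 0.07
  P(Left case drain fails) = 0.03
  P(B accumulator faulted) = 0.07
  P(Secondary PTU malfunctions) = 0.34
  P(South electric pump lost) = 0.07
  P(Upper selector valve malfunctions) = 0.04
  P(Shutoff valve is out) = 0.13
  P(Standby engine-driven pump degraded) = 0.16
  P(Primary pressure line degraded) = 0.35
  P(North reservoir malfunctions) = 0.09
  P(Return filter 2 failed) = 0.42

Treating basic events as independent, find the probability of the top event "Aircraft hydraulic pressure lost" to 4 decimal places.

0.4290

P(Right circuit lost) [OR] = 1 − (1−0.03) × (1−0.07) = 0.097900
P(System A inoperative) [AND] = 0.07 × 0.097900 = 0.006853
P(PTU path fails) [OR] = 1 − (1−0.34) × (1−0.07) = 0.386200
P(Left circuit unavailable) [OR] = 1 − (1−0.16) × (1−0.35) × (1−0.09) = 0.503140
P(System B inoperative) [OR] = 1 − (1−0.13) × (1−0.503140) = 0.567732
P(Standby system inoperative) [AND] = 0.386200 × 0.04 × 0.567732 = 0.008770
P(Aircraft hydraulic pressure lost) [OR] = 1 − (1−0.006853) × (1−0.008770) × (1−0.42) = 0.429026
Rounded to 4 decimal places: P(Aircraft hydraulic pressure lost) ≈ 0.4290.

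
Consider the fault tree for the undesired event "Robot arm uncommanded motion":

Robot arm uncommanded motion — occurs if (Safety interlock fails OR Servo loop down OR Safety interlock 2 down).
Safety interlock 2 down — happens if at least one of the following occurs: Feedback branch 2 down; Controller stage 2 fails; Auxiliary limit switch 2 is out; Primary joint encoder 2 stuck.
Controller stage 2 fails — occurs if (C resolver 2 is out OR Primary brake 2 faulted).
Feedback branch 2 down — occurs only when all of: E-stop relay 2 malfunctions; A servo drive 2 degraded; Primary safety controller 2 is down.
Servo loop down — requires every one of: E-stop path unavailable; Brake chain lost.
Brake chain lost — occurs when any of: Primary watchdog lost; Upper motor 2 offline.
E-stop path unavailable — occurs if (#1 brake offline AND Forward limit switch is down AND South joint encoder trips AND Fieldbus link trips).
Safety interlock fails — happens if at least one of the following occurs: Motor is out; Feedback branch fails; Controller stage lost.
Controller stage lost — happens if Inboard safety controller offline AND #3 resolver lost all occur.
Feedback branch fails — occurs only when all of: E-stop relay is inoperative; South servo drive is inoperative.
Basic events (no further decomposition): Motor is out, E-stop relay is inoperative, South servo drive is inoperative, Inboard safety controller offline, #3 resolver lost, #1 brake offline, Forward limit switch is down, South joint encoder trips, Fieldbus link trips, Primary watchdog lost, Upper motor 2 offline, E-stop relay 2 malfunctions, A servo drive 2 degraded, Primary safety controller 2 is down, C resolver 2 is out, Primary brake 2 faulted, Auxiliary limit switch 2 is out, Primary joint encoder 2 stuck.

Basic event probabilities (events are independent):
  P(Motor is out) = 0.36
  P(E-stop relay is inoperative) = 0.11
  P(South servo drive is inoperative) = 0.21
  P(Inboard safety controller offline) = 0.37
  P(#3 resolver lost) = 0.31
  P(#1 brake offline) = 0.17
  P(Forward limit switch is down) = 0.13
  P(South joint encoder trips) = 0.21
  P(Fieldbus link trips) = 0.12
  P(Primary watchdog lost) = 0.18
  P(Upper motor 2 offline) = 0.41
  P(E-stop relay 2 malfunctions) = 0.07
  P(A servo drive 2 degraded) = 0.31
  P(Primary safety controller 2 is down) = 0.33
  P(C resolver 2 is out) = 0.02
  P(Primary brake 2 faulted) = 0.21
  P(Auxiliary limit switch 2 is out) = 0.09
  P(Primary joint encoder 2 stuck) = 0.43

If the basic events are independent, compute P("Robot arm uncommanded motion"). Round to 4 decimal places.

0.7794

P(Feedback branch fails) [AND] = 0.11 × 0.21 = 0.023100
P(Controller stage lost) [AND] = 0.37 × 0.31 = 0.114700
P(Safety interlock fails) [OR] = 1 − (1−0.36) × (1−0.023100) × (1−0.114700) = 0.446496
P(E-stop path unavailable) [AND] = 0.17 × 0.13 × 0.21 × 0.12 = 0.000557
P(Brake chain lost) [OR] = 1 − (1−0.18) × (1−0.41) = 0.516200
P(Servo loop down) [AND] = 0.000557 × 0.516200 = 0.000288
P(Feedback branch 2 down) [AND] = 0.07 × 0.31 × 0.33 = 0.007161
P(Controller stage 2 fails) [OR] = 1 − (1−0.02) × (1−0.21) = 0.225800
P(Safety interlock 2 down) [OR] = 1 − (1−0.007161) × (1−0.225800) × (1−0.09) × (1−0.43) = 0.601298
P(Robot arm uncommanded motion) [OR] = 1 − (1−0.446496) × (1−0.000288) × (1−0.601298) = 0.779380
Rounded to 4 decimal places: P(Robot arm uncommanded motion) ≈ 0.7794.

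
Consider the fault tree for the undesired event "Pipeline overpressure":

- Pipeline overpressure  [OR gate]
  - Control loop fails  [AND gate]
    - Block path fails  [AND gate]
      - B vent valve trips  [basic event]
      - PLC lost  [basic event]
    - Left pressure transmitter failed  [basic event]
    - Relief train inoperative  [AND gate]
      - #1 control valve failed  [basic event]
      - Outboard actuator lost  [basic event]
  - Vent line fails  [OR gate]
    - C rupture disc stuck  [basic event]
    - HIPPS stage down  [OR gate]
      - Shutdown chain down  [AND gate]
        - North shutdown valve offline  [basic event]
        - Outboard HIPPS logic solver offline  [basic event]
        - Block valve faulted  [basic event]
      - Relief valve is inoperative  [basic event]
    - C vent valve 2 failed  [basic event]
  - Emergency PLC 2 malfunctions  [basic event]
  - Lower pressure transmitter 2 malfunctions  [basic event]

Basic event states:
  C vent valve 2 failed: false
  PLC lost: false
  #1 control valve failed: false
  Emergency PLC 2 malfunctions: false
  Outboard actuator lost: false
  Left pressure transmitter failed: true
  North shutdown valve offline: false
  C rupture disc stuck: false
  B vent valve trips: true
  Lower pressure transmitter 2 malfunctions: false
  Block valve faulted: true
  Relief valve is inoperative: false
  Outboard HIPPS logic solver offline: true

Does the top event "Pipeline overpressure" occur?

Block path fails [AND]: B vent valve trips=occurs, PLC lost=not → not all inputs occur → does not occur.
Relief train inoperative [AND]: #1 control valve failed=not, Outboard actuator lost=not → not all inputs occur → does not occur.
Control loop fails [AND]: Block path fails=not, Left pressure transmitter failed=occurs, Relief train inoperative=not → not all inputs occur → does not occur.
Shutdown chain down [AND]: North shutdown valve offline=not, Outboard HIPPS logic solver offline=occurs, Block valve faulted=occurs → not all inputs occur → does not occur.
HIPPS stage down [OR]: Shutdown chain down=not, Relief valve is inoperative=not → no input occurs → does not occur.
Vent line fails [OR]: C rupture disc stuck=not, HIPPS stage down=not, C vent valve 2 failed=not → no input occurs → does not occur.
Pipeline overpressure [OR]: Control loop fails=not, Vent line fails=not, Emergency PLC 2 malfunctions=not, Lower pressure transmitter 2 malfunctions=not → no input occurs → does not occur.

No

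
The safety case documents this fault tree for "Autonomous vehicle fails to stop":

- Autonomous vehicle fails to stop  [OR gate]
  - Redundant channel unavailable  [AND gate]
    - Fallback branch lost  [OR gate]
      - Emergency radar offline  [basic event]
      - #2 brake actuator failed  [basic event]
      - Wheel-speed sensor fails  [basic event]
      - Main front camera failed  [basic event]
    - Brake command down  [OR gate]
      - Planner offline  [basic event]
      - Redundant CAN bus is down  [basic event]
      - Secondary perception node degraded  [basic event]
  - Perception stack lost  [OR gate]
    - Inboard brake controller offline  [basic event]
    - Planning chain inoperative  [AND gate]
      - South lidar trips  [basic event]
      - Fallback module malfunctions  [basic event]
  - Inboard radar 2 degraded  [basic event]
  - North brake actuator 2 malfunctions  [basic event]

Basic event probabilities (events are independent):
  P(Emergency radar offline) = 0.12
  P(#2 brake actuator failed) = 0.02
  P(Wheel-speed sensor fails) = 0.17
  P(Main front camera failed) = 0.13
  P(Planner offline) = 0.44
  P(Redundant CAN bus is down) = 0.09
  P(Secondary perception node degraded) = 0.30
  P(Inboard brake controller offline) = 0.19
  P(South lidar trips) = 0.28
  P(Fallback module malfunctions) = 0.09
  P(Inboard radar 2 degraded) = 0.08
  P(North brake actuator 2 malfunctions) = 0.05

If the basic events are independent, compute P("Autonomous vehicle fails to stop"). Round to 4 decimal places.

P(Fallback branch lost) [OR] = 1 − (1−0.12) × (1−0.02) × (1−0.17) × (1−0.13) = 0.377261
P(Brake command down) [OR] = 1 − (1−0.44) × (1−0.09) × (1−0.30) = 0.643280
P(Redundant channel unavailable) [AND] = 0.377261 × 0.643280 = 0.242684
P(Planning chain inoperative) [AND] = 0.28 × 0.09 = 0.025200
P(Perception stack lost) [OR] = 1 − (1−0.19) × (1−0.025200) = 0.210412
P(Autonomous vehicle fails to stop) [OR] = 1 − (1−0.242684) × (1−0.210412) × (1−0.08) × (1−0.05) = 0.477376
Rounded to 4 decimal places: P(Autonomous vehicle fails to stop) ≈ 0.4774.

0.4774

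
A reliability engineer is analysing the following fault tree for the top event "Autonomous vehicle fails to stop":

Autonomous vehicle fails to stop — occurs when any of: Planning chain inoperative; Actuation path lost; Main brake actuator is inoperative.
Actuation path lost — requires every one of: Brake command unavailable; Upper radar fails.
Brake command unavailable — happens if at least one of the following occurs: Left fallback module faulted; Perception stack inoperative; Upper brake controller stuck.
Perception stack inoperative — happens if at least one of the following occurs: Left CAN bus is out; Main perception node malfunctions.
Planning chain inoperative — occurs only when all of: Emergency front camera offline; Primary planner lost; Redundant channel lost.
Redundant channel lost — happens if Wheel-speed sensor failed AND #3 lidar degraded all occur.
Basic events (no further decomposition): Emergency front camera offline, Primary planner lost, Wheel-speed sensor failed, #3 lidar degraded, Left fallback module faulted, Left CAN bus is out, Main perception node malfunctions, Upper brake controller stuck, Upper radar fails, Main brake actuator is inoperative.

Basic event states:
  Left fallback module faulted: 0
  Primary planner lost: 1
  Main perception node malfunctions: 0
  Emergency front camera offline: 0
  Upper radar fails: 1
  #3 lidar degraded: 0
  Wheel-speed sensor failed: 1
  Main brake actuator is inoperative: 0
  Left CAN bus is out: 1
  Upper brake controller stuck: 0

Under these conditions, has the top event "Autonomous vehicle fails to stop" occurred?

Redundant channel lost [AND]: Wheel-speed sensor failed=occurs, #3 lidar degraded=not → not all inputs occur → does not occur.
Planning chain inoperative [AND]: Emergency front camera offline=not, Primary planner lost=occurs, Redundant channel lost=not → not all inputs occur → does not occur.
Perception stack inoperative [OR]: Left CAN bus is out=occurs, Main perception node malfunctions=not → at least one input occurs → occurs.
Brake command unavailable [OR]: Left fallback module faulted=not, Perception stack inoperative=occurs, Upper brake controller stuck=not → at least one input occurs → occurs.
Actuation path lost [AND]: Brake command unavailable=occurs, Upper radar fails=occurs → all inputs occur → occurs.
Autonomous vehicle fails to stop [OR]: Planning chain inoperative=not, Actuation path lost=occurs, Main brake actuator is inoperative=not → at least one input occurs → occurs.

Yes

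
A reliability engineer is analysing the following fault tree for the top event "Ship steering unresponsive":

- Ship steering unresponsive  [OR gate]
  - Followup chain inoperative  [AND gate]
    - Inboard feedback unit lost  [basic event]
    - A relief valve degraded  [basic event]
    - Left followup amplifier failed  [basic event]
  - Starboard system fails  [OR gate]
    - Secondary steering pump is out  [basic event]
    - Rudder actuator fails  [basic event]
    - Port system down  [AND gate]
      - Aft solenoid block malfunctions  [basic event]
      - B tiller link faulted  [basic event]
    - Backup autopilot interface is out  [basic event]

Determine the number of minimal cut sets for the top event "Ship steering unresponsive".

Followup chain inoperative [AND]: one cut set from each child combined → 1 × 1 × 1 = 1 cut set(s).
Port system down [AND]: one cut set from each child combined → 1 × 1 = 1 cut set(s).
Starboard system fails [OR]: union of children's cut sets → 4 cut set(s).
Ship steering unresponsive [OR]: union of children's cut sets → 5 cut set(s).
Minimal cut sets: {A relief valve degraded, Inboard feedback unit lost, Left followup amplifier failed}; {Secondary steering pump is out}; {Rudder actuator fails}; {Aft solenoid block malfunctions, B tiller link faulted}; {Backup autopilot interface is out}.

5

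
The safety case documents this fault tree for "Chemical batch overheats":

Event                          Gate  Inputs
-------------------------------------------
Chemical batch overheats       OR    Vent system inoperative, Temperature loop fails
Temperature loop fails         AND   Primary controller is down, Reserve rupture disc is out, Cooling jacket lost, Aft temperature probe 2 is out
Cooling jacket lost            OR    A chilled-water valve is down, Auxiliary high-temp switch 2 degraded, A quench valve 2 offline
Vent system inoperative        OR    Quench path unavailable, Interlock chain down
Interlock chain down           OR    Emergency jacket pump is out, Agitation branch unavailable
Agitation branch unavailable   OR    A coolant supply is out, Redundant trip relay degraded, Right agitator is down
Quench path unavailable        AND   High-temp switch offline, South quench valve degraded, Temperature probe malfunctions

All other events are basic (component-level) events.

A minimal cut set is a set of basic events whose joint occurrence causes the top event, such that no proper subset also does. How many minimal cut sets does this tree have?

8

Quench path unavailable [AND]: one cut set from each child combined → 1 × 1 × 1 = 1 cut set(s).
Agitation branch unavailable [OR]: union of children's cut sets → 3 cut set(s).
Interlock chain down [OR]: union of children's cut sets → 4 cut set(s).
Vent system inoperative [OR]: union of children's cut sets → 5 cut set(s).
Cooling jacket lost [OR]: union of children's cut sets → 3 cut set(s).
Temperature loop fails [AND]: one cut set from each child combined → 1 × 1 × 3 × 1 = 3 cut set(s).
Chemical batch overheats [OR]: union of children's cut sets → 8 cut set(s).
Minimal cut sets: {High-temp switch offline, South quench valve degraded, Temperature probe malfunctions}; {Emergency jacket pump is out}; {A coolant supply is out}; {Redundant trip relay degraded}; {Right agitator is down}; {A chilled-water valve is down, Aft temperature probe 2 is out, Primary controller is down, Reserve rupture disc is out}; {Aft temperature probe 2 is out, Auxiliary high-temp switch 2 degraded, Primary controller is down, Reserve rupture disc is out}; {A quench valve 2 offline, Aft temperature probe 2 is out, Primary controller is down, Reserve rupture disc is out}.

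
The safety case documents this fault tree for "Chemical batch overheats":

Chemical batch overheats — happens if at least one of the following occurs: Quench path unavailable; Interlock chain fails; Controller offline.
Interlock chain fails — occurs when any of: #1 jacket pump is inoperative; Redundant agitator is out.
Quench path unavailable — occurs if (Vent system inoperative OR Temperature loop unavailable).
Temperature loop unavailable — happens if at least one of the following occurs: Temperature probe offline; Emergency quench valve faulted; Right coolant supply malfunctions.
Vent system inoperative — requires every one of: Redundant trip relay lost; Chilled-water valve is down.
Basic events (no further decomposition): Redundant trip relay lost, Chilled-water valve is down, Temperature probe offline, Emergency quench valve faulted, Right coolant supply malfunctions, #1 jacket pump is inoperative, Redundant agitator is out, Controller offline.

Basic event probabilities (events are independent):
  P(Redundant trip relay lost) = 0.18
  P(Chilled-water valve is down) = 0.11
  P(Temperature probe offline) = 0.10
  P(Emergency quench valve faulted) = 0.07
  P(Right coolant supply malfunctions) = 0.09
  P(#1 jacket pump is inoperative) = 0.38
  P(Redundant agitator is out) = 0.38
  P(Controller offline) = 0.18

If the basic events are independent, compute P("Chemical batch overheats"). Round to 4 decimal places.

P(Vent system inoperative) [AND] = 0.18 × 0.11 = 0.019800
P(Temperature loop unavailable) [OR] = 1 − (1−0.10) × (1−0.07) × (1−0.09) = 0.238330
P(Quench path unavailable) [OR] = 1 − (1−0.019800) × (1−0.238330) = 0.253411
P(Interlock chain fails) [OR] = 1 − (1−0.38) × (1−0.38) = 0.615600
P(Chemical batch overheats) [OR] = 1 − (1−0.253411) × (1−0.615600) × (1−0.18) = 0.764669
Rounded to 4 decimal places: P(Chemical batch overheats) ≈ 0.7647.

0.7647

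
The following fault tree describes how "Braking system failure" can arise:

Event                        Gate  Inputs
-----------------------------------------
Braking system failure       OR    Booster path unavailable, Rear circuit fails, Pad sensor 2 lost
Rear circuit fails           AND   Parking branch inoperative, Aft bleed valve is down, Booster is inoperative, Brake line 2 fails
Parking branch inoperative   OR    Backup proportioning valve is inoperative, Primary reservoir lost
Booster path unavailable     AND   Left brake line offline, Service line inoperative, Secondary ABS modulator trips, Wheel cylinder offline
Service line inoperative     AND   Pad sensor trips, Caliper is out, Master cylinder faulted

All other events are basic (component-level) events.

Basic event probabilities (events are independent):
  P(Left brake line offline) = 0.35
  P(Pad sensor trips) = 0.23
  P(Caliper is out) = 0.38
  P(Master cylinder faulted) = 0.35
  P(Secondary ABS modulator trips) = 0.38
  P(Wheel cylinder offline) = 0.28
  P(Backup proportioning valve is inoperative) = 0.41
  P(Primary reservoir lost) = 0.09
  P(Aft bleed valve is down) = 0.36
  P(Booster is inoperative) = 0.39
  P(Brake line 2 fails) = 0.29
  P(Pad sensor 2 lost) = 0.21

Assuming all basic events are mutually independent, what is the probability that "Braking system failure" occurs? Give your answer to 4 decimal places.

0.2258

P(Service line inoperative) [AND] = 0.23 × 0.38 × 0.35 = 0.030590
P(Booster path unavailable) [AND] = 0.35 × 0.030590 × 0.38 × 0.28 = 0.001139
P(Parking branch inoperative) [OR] = 1 − (1−0.41) × (1−0.09) = 0.463100
P(Rear circuit fails) [AND] = 0.463100 × 0.36 × 0.39 × 0.29 = 0.018856
P(Braking system failure) [OR] = 1 − (1−0.001139) × (1−0.018856) × (1−0.21) = 0.225779
Rounded to 4 decimal places: P(Braking system failure) ≈ 0.2258.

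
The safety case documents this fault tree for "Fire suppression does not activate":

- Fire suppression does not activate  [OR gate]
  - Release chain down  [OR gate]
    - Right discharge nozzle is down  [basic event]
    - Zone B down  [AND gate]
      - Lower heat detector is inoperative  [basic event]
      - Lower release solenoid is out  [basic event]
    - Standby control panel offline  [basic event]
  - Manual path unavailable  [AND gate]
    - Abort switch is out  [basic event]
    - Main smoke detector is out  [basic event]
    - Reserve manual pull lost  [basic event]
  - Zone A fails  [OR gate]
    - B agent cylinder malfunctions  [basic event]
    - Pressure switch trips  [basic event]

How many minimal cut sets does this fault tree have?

Zone B down [AND]: one cut set from each child combined → 1 × 1 = 1 cut set(s).
Release chain down [OR]: union of children's cut sets → 3 cut set(s).
Manual path unavailable [AND]: one cut set from each child combined → 1 × 1 × 1 = 1 cut set(s).
Zone A fails [OR]: union of children's cut sets → 2 cut set(s).
Fire suppression does not activate [OR]: union of children's cut sets → 6 cut set(s).
Minimal cut sets: {Right discharge nozzle is down}; {Lower heat detector is inoperative, Lower release solenoid is out}; {Standby control panel offline}; {Abort switch is out, Main smoke detector is out, Reserve manual pull lost}; {B agent cylinder malfunctions}; {Pressure switch trips}.

6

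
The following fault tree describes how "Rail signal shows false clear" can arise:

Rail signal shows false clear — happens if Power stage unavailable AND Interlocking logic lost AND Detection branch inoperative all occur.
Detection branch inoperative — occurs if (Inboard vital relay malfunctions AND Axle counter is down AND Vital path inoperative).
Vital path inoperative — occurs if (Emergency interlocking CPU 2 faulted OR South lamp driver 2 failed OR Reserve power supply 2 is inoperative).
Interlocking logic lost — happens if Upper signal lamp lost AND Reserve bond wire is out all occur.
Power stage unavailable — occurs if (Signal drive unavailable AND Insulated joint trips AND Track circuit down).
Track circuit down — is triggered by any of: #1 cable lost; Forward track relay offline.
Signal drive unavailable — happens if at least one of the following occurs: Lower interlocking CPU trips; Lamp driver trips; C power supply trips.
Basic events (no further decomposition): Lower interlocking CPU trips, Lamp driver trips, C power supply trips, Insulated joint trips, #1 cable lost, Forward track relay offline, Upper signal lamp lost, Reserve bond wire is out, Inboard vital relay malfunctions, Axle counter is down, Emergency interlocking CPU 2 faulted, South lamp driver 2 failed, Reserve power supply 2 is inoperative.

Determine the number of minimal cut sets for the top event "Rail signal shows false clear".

18

Signal drive unavailable [OR]: union of children's cut sets → 3 cut set(s).
Track circuit down [OR]: union of children's cut sets → 2 cut set(s).
Power stage unavailable [AND]: one cut set from each child combined → 3 × 1 × 2 = 6 cut set(s).
Interlocking logic lost [AND]: one cut set from each child combined → 1 × 1 = 1 cut set(s).
Vital path inoperative [OR]: union of children's cut sets → 3 cut set(s).
Detection branch inoperative [AND]: one cut set from each child combined → 1 × 1 × 3 = 3 cut set(s).
Rail signal shows false clear [AND]: one cut set from each child combined → 6 × 1 × 3 = 18 cut set(s).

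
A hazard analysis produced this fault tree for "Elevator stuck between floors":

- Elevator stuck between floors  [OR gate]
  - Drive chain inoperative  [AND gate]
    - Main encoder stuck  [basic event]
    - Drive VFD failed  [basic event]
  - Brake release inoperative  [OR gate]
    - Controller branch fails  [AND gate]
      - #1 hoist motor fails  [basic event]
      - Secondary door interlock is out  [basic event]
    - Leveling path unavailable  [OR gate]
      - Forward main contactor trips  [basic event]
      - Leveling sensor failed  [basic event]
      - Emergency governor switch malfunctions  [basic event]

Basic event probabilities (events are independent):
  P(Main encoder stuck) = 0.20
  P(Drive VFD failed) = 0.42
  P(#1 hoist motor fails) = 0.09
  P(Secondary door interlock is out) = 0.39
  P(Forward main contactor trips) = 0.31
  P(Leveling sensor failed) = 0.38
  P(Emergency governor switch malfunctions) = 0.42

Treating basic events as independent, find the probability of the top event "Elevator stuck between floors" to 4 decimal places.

P(Drive chain inoperative) [AND] = 0.20 × 0.42 = 0.084000
P(Controller branch fails) [AND] = 0.09 × 0.39 = 0.035100
P(Leveling path unavailable) [OR] = 1 − (1−0.31) × (1−0.38) × (1−0.42) = 0.751876
P(Brake release inoperative) [OR] = 1 − (1−0.035100) × (1−0.751876) = 0.760585
P(Elevator stuck between floors) [OR] = 1 − (1−0.084000) × (1−0.760585) = 0.780696
Rounded to 4 decimal places: P(Elevator stuck between floors) ≈ 0.7807.

0.7807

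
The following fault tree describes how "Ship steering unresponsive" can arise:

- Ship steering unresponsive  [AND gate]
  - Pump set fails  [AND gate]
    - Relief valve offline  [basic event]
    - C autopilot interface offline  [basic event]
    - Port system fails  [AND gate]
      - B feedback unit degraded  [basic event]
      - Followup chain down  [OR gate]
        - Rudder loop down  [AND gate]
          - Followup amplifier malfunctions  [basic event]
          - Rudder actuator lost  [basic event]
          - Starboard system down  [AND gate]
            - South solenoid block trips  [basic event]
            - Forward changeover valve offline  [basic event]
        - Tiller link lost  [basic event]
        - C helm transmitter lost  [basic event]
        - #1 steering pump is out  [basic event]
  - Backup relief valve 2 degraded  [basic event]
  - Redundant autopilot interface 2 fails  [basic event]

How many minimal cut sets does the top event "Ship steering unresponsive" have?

Starboard system down [AND]: one cut set from each child combined → 1 × 1 = 1 cut set(s).
Rudder loop down [AND]: one cut set from each child combined → 1 × 1 × 1 = 1 cut set(s).
Followup chain down [OR]: union of children's cut sets → 4 cut set(s).
Port system fails [AND]: one cut set from each child combined → 1 × 4 = 4 cut set(s).
Pump set fails [AND]: one cut set from each child combined → 1 × 1 × 4 = 4 cut set(s).
Ship steering unresponsive [AND]: one cut set from each child combined → 4 × 1 × 1 = 4 cut set(s).
Minimal cut sets: {B feedback unit degraded, Backup relief valve 2 degraded, C autopilot interface offline, Followup amplifier malfunctions, Forward changeover valve offline, Redundant autopilot interface 2 fails, Relief valve offline, Rudder actuator lost, South solenoid block trips}; {B feedback unit degraded, Backup relief valve 2 degraded, C autopilot interface offline, Redundant autopilot interface 2 fails, Relief valve offline, Tiller link lost}; {B feedback unit degraded, Backup relief valve 2 degraded, C autopilot interface offline, C helm transmitter lost, Redundant autopilot interface 2 fails, Relief valve offline}; {#1 steering pump is out, B feedback unit degraded, Backup relief valve 2 degraded, C autopilot interface offline, Redundant autopilot interface 2 fails, Relief valve offline}.

4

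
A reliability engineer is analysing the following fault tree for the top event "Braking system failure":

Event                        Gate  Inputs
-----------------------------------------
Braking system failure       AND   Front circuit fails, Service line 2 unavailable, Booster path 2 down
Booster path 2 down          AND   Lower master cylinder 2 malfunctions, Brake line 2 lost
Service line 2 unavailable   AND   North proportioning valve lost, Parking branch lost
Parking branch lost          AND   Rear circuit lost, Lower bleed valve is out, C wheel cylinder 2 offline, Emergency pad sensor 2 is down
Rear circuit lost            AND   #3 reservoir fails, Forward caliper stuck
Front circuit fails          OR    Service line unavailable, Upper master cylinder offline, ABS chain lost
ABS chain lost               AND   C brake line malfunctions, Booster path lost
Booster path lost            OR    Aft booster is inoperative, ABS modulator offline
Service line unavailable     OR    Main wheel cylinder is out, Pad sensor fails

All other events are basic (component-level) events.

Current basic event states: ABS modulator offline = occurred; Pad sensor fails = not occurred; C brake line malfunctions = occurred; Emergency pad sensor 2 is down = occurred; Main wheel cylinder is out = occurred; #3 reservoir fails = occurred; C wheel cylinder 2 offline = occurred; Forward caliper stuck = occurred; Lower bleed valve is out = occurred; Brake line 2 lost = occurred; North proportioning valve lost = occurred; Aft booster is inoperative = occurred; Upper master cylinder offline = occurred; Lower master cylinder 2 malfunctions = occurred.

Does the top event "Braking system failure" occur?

Yes

Service line unavailable [OR]: Main wheel cylinder is out=occurs, Pad sensor fails=not → at least one input occurs → occurs.
Booster path lost [OR]: Aft booster is inoperative=occurs, ABS modulator offline=occurs → at least one input occurs → occurs.
ABS chain lost [AND]: C brake line malfunctions=occurs, Booster path lost=occurs → all inputs occur → occurs.
Front circuit fails [OR]: Service line unavailable=occurs, Upper master cylinder offline=occurs, ABS chain lost=occurs → at least one input occurs → occurs.
Rear circuit lost [AND]: #3 reservoir fails=occurs, Forward caliper stuck=occurs → all inputs occur → occurs.
Parking branch lost [AND]: Rear circuit lost=occurs, Lower bleed valve is out=occurs, C wheel cylinder 2 offline=occurs, Emergency pad sensor 2 is down=occurs → all inputs occur → occurs.
Service line 2 unavailable [AND]: North proportioning valve lost=occurs, Parking branch lost=occurs → all inputs occur → occurs.
Booster path 2 down [AND]: Lower master cylinder 2 malfunctions=occurs, Brake line 2 lost=occurs → all inputs occur → occurs.
Braking system failure [AND]: Front circuit fails=occurs, Service line 2 unavailable=occurs, Booster path 2 down=occurs → all inputs occur → occurs.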